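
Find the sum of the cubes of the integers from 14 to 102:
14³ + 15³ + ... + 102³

Use ∑_{k=1}^{n} k³ = [n(n+1)/2]², then subtract the first 13 terms.
∑_{k=1}^{102} k³ = [102×103/2]² = 5253² = 27594009
∑_{k=1}^{13} k³ = [13×14/2]² = 91² = 8281
∑_{k=14}^{102} k³ = 27594009 - 8281 = 27585728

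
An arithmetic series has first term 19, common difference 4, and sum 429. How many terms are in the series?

Using S = n/2 × [2a + (n-1)d]
429 = n/2 × [2(19) + (n-1)(4)]
429 = n/2 × [38 + 4n - 4]
858 = n × [34 + 4n]
4n² + (34)n - 858 = 0
Discriminant: Δ = (34)² - 4(4)(-858) = 1156 + 13728 = 14884
√Δ = 122
n = [-(34) + √Δ] / (2·4) = (-34 + 122) / 8 = 88 / 8 = 11
(The negative root is discarded since n must be a positive integer.)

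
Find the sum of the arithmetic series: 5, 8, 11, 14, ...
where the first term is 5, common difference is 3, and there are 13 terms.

Sₙ = n/2 × (first + last)
Last term = a + (n-1)d = 5 + (13-1)×3 = 41
S_13 = 13/2 × (5 + 41)
S_13 = 13/2 × 46 = 299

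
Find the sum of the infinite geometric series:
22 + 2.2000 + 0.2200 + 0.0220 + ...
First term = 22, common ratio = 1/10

For |r| < 1, S = a / (1 - r)
S = 22 / (1 - (1/10))
S = 22 / (9/10)
S = 220/9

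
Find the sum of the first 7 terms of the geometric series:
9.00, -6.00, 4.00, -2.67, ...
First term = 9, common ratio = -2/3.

Sₙ = a(1 - rⁿ) / (1 - r)
S_7 = 9(1 - (-2/3)^7) / (1 - (-2/3))
S_7 = 9(1 - (-128/2187)) / (5/3)
S_7 = 463/81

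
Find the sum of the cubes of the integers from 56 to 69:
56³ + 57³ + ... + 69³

Use ∑_{k=1}^{n} k³ = [n(n+1)/2]², then subtract the first 55 terms.
∑_{k=1}^{69} k³ = [69×70/2]² = 2415² = 5832225
∑_{k=1}^{55} k³ = [55×56/2]² = 1540² = 2371600
∑_{k=56}^{69} k³ = 5832225 - 2371600 = 3460625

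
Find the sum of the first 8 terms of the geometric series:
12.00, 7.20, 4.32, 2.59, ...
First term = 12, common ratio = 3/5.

Sₙ = a(1 - rⁿ) / (1 - r)
S_8 = 12(1 - (3/5)^8) / (1 - (3/5))
S_8 = 12(1 - (6561/390625)) / (2/5)
S_8 = 2304384/78125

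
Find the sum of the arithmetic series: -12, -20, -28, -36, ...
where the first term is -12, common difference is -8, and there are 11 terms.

Sₙ = n/2 × (first + last)
Last term = a + (n-1)d = -12 + (11-1)×(-8) = -92
S_11 = 11/2 × (-12 + (-92))
S_11 = 11/2 × (-104) = -572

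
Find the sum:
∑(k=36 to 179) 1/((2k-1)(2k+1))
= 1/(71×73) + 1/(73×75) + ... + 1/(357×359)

Partial fractions: 1/((2k-1)(2k+1)) = (1/2)[1/(2k-1) - 1/(2k+1)]
The series telescopes:
= (1/2)[1/71 - 1/359]
= 144/25489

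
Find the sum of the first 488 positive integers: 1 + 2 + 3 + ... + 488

Formula: ∑k = n(n+1)/2
= 488×489/2
= 238632/2
= 119316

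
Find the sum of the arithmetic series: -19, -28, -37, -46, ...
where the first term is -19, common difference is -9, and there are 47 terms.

Sₙ = n/2 × (first + last)
Last term = a + (n-1)d = -19 + (47-1)×(-9) = -433
S_47 = 47/2 × (-19 + (-433))
S_47 = 47/2 × (-452) = -10622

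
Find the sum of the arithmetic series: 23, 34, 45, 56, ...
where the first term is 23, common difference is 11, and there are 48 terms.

Sₙ = n/2 × (first + last)
Last term = a + (n-1)d = 23 + (48-1)×11 = 540
S_48 = 48/2 × (23 + 540)
S_48 = 48/2 × 563 = 13512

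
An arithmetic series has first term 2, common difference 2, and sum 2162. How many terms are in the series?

Using S = n/2 × [2a + (n-1)d]
2162 = n/2 × [2(2) + (n-1)(2)]
2162 = n/2 × [4 + 2n - 2]
4324 = n × [2 + 2n]
2n² + (2)n - 4324 = 0
Discriminant: Δ = (2)² - 4(2)(-4324) = 4 + 34592 = 34596
√Δ = 186
n = [-(2) + √Δ] / (2·2) = (-2 + 186) / 4 = 184 / 4 = 46
(The negative root is discarded since n must be a positive integer.)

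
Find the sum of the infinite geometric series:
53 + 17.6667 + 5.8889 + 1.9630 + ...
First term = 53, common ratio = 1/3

For |r| < 1, S = a / (1 - r)
S = 53 / (1 - (1/3))
S = 53 / (2/3)
S = 159/2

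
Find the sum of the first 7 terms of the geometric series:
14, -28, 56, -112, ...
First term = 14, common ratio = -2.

Sₙ = a(1 - rⁿ) / (1 - r)
S_7 = 14(1 - (-2)^7) / (1 - (-2))
S_7 = 14(1 - (-128)) / (3)
S_7 = 602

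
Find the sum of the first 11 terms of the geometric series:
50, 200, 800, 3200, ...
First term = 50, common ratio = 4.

Sₙ = a(1 - rⁿ) / (1 - r)
S_11 = 50(1 - 4^11) / (1 - 4)
S_11 = 50(1 - 4194304) / (-3)
S_11 = 69905050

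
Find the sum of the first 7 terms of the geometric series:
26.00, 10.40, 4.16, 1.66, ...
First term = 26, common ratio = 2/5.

Sₙ = a(1 - rⁿ) / (1 - r)
S_7 = 26(1 - (2/5)^7) / (1 - (2/5))
S_7 = 26(1 - (128/78125)) / (3/5)
S_7 = 675974/15625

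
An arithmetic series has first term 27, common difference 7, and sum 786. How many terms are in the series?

Using S = n/2 × [2a + (n-1)d]
786 = n/2 × [2(27) + (n-1)(7)]
786 = n/2 × [54 + 7n - 7]
1572 = n × [47 + 7n]
7n² + (47)n - 1572 = 0
Discriminant: Δ = (47)² - 4(7)(-1572) = 2209 + 44016 = 46225
√Δ = 215
n = [-(47) + √Δ] / (2·7) = (-47 + 215) / 14 = 168 / 14 = 12
(The negative root is discarded since n must be a positive integer.)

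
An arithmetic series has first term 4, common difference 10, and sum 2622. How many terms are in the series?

Using S = n/2 × [2a + (n-1)d]
2622 = n/2 × [2(4) + (n-1)(10)]
2622 = n/2 × [8 + 10n - 10]
5244 = n × [-2 + 10n]
10n² + (-2)n - 5244 = 0
Discriminant: Δ = (-2)² - 4(10)(-5244) = 4 + 209760 = 209764
√Δ = 458
n = [-(-2) + √Δ] / (2·10) = (2 + 458) / 20 = 460 / 20 = 23
(The negative root is discarded since n must be a positive integer.)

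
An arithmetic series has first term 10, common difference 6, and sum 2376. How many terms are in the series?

Using S = n/2 × [2a + (n-1)d]
2376 = n/2 × [2(10) + (n-1)(6)]
2376 = n/2 × [20 + 6n - 6]
4752 = n × [14 + 6n]
6n² + (14)n - 4752 = 0
Discriminant: Δ = (14)² - 4(6)(-4752) = 196 + 114048 = 114244
√Δ = 338
n = [-(14) + √Δ] / (2·6) = (-14 + 338) / 12 = 324 / 12 = 27
(The negative root is discarded since n must be a positive integer.)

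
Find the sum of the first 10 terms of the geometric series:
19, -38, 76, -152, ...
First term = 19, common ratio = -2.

Sₙ = a(1 - rⁿ) / (1 - r)
S_10 = 19(1 - (-2)^10) / (1 - (-2))
S_10 = 19(1 - 1024) / (3)
S_10 = -6479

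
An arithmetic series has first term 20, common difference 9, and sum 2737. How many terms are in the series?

Using S = n/2 × [2a + (n-1)d]
2737 = n/2 × [2(20) + (n-1)(9)]
2737 = n/2 × [40 + 9n - 9]
5474 = n × [31 + 9n]
9n² + (31)n - 5474 = 0
Discriminant: Δ = (31)² - 4(9)(-5474) = 961 + 197064 = 198025
√Δ = 445
n = [-(31) + √Δ] / (2·9) = (-31 + 445) / 18 = 414 / 18 = 23
(The negative root is discarded since n must be a positive integer.)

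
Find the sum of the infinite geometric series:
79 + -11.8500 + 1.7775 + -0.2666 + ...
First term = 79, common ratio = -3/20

For |r| < 1, S = a / (1 - r)
S = 79 / (1 - (-3/20))
S = 79 / (23/20)
S = 1580/23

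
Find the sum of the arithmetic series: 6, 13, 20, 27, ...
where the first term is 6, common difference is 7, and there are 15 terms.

Sₙ = n/2 × (first + last)
Last term = a + (n-1)d = 6 + (15-1)×7 = 104
S_15 = 15/2 × (6 + 104)
S_15 = 15/2 × 110 = 825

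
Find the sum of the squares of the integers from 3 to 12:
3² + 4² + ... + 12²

Use ∑_{k=1}^{n} k² = n(n+1)(2n+1)/6, then subtract the first 2 terms.
∑_{k=1}^{12} k² = 12×13×25/6 = 650
∑_{k=1}^{2} k² = 2×3×5/6 = 5
∑_{k=3}^{12} k² = 650 - 5 = 645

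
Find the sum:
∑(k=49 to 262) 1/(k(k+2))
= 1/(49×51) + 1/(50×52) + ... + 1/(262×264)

Partial fractions: 1/(k(k+2)) = (1/2)[1/k - 1/(k+2)]
Telescoping leaves the first two and last two terms:
= (1/2)[1/49 + 1/50 - 1/263 - 1/264]
= 2791309/170108400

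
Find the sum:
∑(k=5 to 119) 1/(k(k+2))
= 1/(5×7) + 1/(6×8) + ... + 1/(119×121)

Partial fractions: 1/(k(k+2)) = (1/2)[1/k - 1/(k+2)]
Telescoping leaves the first two and last two terms:
= (1/2)[1/5 + 1/6 - 1/120 - 1/121]
= 5083/29040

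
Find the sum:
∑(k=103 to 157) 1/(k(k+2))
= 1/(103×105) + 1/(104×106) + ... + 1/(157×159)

Partial fractions: 1/(k(k+2)) = (1/2)[1/k - 1/(k+2)]
Telescoping leaves the first two and last two terms:
= (1/2)[1/103 + 1/104 - 1/158 - 1/159]
= 902275/269106864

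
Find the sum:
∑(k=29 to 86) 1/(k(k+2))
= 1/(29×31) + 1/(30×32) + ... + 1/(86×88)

Partial fractions: 1/(k(k+2)) = (1/2)[1/k - 1/(k+2)]
Telescoping leaves the first two and last two terms:
= (1/2)[1/29 + 1/30 - 1/87 - 1/88]
= 1721/76560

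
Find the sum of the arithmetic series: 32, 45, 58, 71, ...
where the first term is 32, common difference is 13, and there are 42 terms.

Sₙ = n/2 × (first + last)
Last term = a + (n-1)d = 32 + (42-1)×13 = 565
S_42 = 42/2 × (32 + 565)
S_42 = 42/2 × 597 = 12537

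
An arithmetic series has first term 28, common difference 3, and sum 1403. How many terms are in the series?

Using S = n/2 × [2a + (n-1)d]
1403 = n/2 × [2(28) + (n-1)(3)]
1403 = n/2 × [56 + 3n - 3]
2806 = n × [53 + 3n]
3n² + (53)n - 2806 = 0
Discriminant: Δ = (53)² - 4(3)(-2806) = 2809 + 33672 = 36481
√Δ = 191
n = [-(53) + √Δ] / (2·3) = (-53 + 191) / 6 = 138 / 6 = 23
(The negative root is discarded since n must be a positive integer.)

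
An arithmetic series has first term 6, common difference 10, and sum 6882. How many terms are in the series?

Using S = n/2 × [2a + (n-1)d]
6882 = n/2 × [2(6) + (n-1)(10)]
6882 = n/2 × [12 + 10n - 10]
13764 = n × [2 + 10n]
10n² + (2)n - 13764 = 0
Discriminant: Δ = (2)² - 4(10)(-13764) = 4 + 550560 = 550564
√Δ = 742
n = [-(2) + √Δ] / (2·10) = (-2 + 742) / 20 = 740 / 20 = 37
(The negative root is discarded since n must be a positive integer.)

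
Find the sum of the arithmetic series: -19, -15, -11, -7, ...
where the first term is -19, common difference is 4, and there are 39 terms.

Sₙ = n/2 × (first + last)
Last term = a + (n-1)d = -19 + (39-1)×4 = 133
S_39 = 39/2 × (-19 + 133)
S_39 = 39/2 × 114 = 2223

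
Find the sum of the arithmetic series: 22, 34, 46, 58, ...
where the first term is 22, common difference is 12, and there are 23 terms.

Sₙ = n/2 × (first + last)
Last term = a + (n-1)d = 22 + (23-1)×12 = 286
S_23 = 23/2 × (22 + 286)
S_23 = 23/2 × 308 = 3542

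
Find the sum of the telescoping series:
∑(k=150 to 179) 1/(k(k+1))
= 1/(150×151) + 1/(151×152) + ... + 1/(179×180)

Partial fractions: 1/(k(k+1)) = 1/k - 1/(k+1)
The series telescopes:
= (1/150 - 1/151) + (1/151 - 1/152) + ... + (1/179 - 1/180)
= 1/150 - 1/180
= 1/900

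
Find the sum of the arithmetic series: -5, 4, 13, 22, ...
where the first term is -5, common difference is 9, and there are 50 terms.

Sₙ = n/2 × (first + last)
Last term = a + (n-1)d = -5 + (50-1)×9 = 436
S_50 = 50/2 × (-5 + 436)
S_50 = 50/2 × 431 = 10775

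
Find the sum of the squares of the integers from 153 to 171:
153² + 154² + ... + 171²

Use ∑_{k=1}^{n} k² = n(n+1)(2n+1)/6, then subtract the first 152 terms.
∑_{k=1}^{171} k² = 171×172×343/6 = 1681386
∑_{k=1}^{152} k² = 152×153×305/6 = 1182180
∑_{k=153}^{171} k² = 1681386 - 1182180 = 499206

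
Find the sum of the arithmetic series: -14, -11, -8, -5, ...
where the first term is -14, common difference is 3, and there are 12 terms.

Sₙ = n/2 × (first + last)
Last term = a + (n-1)d = -14 + (12-1)×3 = 19
S_12 = 12/2 × (-14 + 19)
S_12 = 12/2 × 5 = 30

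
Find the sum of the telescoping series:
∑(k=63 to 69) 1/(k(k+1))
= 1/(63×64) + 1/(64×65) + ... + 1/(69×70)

Partial fractions: 1/(k(k+1)) = 1/k - 1/(k+1)
The series telescopes:
= (1/63 - 1/64) + (1/64 - 1/65) + ... + (1/69 - 1/70)
= 1/63 - 1/70
= 1/630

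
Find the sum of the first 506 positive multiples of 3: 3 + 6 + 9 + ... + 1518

Factor out 3: = 3(1 + 2 + ... + 506) = 3 × n(n+1)/2
= 3 × 506×507/2
= 3 × 128271
= 384813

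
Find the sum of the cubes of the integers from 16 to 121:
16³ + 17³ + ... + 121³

Use ∑_{k=1}^{n} k³ = [n(n+1)/2]², then subtract the first 15 terms.
∑_{k=1}^{121} k³ = [121×122/2]² = 7381² = 54479161
∑_{k=1}^{15} k³ = [15×16/2]² = 120² = 14400
∑_{k=16}^{121} k³ = 54479161 - 14400 = 54464761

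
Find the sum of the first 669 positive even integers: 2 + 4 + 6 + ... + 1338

Sum of first n even numbers = n(n+1)
= 669×670
= 448230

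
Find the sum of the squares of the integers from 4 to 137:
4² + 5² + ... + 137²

Use ∑_{k=1}^{n} k² = n(n+1)(2n+1)/6, then subtract the first 3 terms.
∑_{k=1}^{137} k² = 137×138×275/6 = 866525
∑_{k=1}^{3} k² = 3×4×7/6 = 14
∑_{k=4}^{137} k² = 866525 - 14 = 866511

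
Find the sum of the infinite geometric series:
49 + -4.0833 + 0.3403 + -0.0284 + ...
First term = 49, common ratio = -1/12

For |r| < 1, S = a / (1 - r)
S = 49 / (1 - (-1/12))
S = 49 / (13/12)
S = 588/13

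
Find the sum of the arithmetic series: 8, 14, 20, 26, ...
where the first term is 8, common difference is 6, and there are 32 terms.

Sₙ = n/2 × (first + last)
Last term = a + (n-1)d = 8 + (32-1)×6 = 194
S_32 = 32/2 × (8 + 194)
S_32 = 32/2 × 202 = 3232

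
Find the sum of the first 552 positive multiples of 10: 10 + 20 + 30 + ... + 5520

Factor out 10: = 10(1 + 2 + ... + 552) = 10 × n(n+1)/2
= 10 × 552×553/2
= 10 × 152628
= 1526280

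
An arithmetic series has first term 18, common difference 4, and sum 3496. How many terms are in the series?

Using S = n/2 × [2a + (n-1)d]
3496 = n/2 × [2(18) + (n-1)(4)]
3496 = n/2 × [36 + 4n - 4]
6992 = n × [32 + 4n]
4n² + (32)n - 6992 = 0
Discriminant: Δ = (32)² - 4(4)(-6992) = 1024 + 111872 = 112896
√Δ = 336
n = [-(32) + √Δ] / (2·4) = (-32 + 336) / 8 = 304 / 8 = 38
(The negative root is discarded since n must be a positive integer.)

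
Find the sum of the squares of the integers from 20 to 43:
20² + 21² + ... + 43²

Use ∑_{k=1}^{n} k² = n(n+1)(2n+1)/6, then subtract the first 19 terms.
∑_{k=1}^{43} k² = 43×44×87/6 = 27434
∑_{k=1}^{19} k² = 19×20×39/6 = 2470
∑_{k=20}^{43} k² = 27434 - 2470 = 24964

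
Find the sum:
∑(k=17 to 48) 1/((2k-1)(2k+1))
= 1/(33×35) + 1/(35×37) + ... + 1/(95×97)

Partial fractions: 1/((2k-1)(2k+1)) = (1/2)[1/(2k-1) - 1/(2k+1)]
The series telescopes:
= (1/2)[1/33 - 1/97]
= 32/3201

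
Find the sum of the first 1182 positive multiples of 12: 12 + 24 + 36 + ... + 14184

Factor out 12: = 12(1 + 2 + ... + 1182) = 12 × n(n+1)/2
= 12 × 1182×1183/2
= 12 × 699153
= 8389836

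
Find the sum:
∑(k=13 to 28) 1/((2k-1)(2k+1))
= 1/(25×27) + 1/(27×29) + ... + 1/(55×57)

Partial fractions: 1/((2k-1)(2k+1)) = (1/2)[1/(2k-1) - 1/(2k+1)]
The series telescopes:
= (1/2)[1/25 - 1/57]
= 16/1425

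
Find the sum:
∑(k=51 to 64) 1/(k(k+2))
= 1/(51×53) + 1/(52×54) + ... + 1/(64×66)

Partial fractions: 1/(k(k+2)) = (1/2)[1/k - 1/(k+2)]
Telescoping leaves the first two and last two terms:
= (1/2)[1/51 + 1/52 - 1/65 - 1/66]
= 1211/291720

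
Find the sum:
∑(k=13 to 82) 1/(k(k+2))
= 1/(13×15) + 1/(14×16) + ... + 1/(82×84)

Partial fractions: 1/(k(k+2)) = (1/2)[1/k - 1/(k+2)]
Telescoping leaves the first two and last two terms:
= (1/2)[1/13 + 1/14 - 1/83 - 1/84]
= 11275/181272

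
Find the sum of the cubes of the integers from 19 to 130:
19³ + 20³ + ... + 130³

Use ∑_{k=1}^{n} k³ = [n(n+1)/2]², then subtract the first 18 terms.
∑_{k=1}^{130} k³ = [130×131/2]² = 8515² = 72505225
∑_{k=1}^{18} k³ = [18×19/2]² = 171² = 29241
∑_{k=19}^{130} k³ = 72505225 - 29241 = 72475984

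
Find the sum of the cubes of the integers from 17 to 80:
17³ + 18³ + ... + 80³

Use ∑_{k=1}^{n} k³ = [n(n+1)/2]², then subtract the first 16 terms.
∑_{k=1}^{80} k³ = [80×81/2]² = 3240² = 10497600
∑_{k=1}^{16} k³ = [16×17/2]² = 136² = 18496
∑_{k=17}^{80} k³ = 10497600 - 18496 = 10479104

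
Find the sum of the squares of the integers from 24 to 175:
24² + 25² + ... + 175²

Use ∑_{k=1}^{n} k² = n(n+1)(2n+1)/6, then subtract the first 23 terms.
∑_{k=1}^{175} k² = 175×176×351/6 = 1801800
∑_{k=1}^{23} k² = 23×24×47/6 = 4324
∑_{k=24}^{175} k² = 1801800 - 4324 = 1797476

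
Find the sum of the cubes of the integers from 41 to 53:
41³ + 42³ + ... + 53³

Use ∑_{k=1}^{n} k³ = [n(n+1)/2]², then subtract the first 40 terms.
∑_{k=1}^{53} k³ = [53×54/2]² = 1431² = 2047761
∑_{k=1}^{40} k³ = [40×41/2]² = 820² = 672400
∑_{k=41}^{53} k³ = 2047761 - 672400 = 1375361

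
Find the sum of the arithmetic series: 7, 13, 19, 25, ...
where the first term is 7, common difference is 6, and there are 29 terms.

Sₙ = n/2 × (first + last)
Last term = a + (n-1)d = 7 + (29-1)×6 = 175
S_29 = 29/2 × (7 + 175)
S_29 = 29/2 × 182 = 2639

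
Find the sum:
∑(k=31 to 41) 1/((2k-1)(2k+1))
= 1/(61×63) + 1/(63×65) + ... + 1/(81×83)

Partial fractions: 1/((2k-1)(2k+1)) = (1/2)[1/(2k-1) - 1/(2k+1)]
The series telescopes:
= (1/2)[1/61 - 1/83]
= 11/5063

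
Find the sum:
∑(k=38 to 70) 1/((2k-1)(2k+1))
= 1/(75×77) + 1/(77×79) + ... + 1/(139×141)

Partial fractions: 1/((2k-1)(2k+1)) = (1/2)[1/(2k-1) - 1/(2k+1)]
The series telescopes:
= (1/2)[1/75 - 1/141]
= 11/3525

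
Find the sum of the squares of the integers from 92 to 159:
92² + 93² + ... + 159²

Use ∑_{k=1}^{n} k² = n(n+1)(2n+1)/6, then subtract the first 91 terms.
∑_{k=1}^{159} k² = 159×160×319/6 = 1352560
∑_{k=1}^{91} k² = 91×92×183/6 = 255346
∑_{k=92}^{159} k² = 1352560 - 255346 = 1097214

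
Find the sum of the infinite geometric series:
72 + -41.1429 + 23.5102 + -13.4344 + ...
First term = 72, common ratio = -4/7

For |r| < 1, S = a / (1 - r)
S = 72 / (1 - (-4/7))
S = 72 / (11/7)
S = 504/11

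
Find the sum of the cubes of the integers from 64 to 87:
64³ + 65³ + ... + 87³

Use ∑_{k=1}^{n} k³ = [n(n+1)/2]², then subtract the first 63 terms.
∑_{k=1}^{87} k³ = [87×88/2]² = 3828² = 14653584
∑_{k=1}^{63} k³ = [63×64/2]² = 2016² = 4064256
∑_{k=64}^{87} k³ = 14653584 - 4064256 = 10589328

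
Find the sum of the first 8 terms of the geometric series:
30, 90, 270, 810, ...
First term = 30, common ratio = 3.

Sₙ = a(1 - rⁿ) / (1 - r)
S_8 = 30(1 - 3^8) / (1 - 3)
S_8 = 30(1 - 6561) / (-2)
S_8 = 98400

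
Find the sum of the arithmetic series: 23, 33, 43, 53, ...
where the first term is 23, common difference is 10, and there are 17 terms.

Sₙ = n/2 × (first + last)
Last term = a + (n-1)d = 23 + (17-1)×10 = 183
S_17 = 17/2 × (23 + 183)
S_17 = 17/2 × 206 = 1751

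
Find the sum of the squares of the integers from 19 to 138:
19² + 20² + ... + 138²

Use ∑_{k=1}^{n} k² = n(n+1)(2n+1)/6, then subtract the first 18 terms.
∑_{k=1}^{138} k² = 138×139×277/6 = 885569
∑_{k=1}^{18} k² = 18×19×37/6 = 2109
∑_{k=19}^{138} k² = 885569 - 2109 = 883460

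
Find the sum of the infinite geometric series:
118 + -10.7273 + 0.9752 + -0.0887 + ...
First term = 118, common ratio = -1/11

For |r| < 1, S = a / (1 - r)
S = 118 / (1 - (-1/11))
S = 118 / (12/11)
S = 649/6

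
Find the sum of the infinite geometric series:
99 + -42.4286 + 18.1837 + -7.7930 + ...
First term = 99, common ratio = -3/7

For |r| < 1, S = a / (1 - r)
S = 99 / (1 - (-3/7))
S = 99 / (10/7)
S = 693/10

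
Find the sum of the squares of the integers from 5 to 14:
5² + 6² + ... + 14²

Use ∑_{k=1}^{n} k² = n(n+1)(2n+1)/6, then subtract the first 4 terms.
∑_{k=1}^{14} k² = 14×15×29/6 = 1015
∑_{k=1}^{4} k² = 4×5×9/6 = 30
∑_{k=5}^{14} k² = 1015 - 30 = 985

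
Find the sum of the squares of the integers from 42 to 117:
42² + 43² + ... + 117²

Use ∑_{k=1}^{n} k² = n(n+1)(2n+1)/6, then subtract the first 41 terms.
∑_{k=1}^{117} k² = 117×118×235/6 = 540735
∑_{k=1}^{41} k² = 41×42×83/6 = 23821
∑_{k=42}^{117} k² = 540735 - 23821 = 516914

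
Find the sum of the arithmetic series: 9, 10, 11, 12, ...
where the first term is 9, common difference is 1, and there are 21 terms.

Sₙ = n/2 × (first + last)
Last term = a + (n-1)d = 9 + (21-1)×1 = 29
S_21 = 21/2 × (9 + 29)
S_21 = 21/2 × 38 = 399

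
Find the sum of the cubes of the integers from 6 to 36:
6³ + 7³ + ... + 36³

Use ∑_{k=1}^{n} k³ = [n(n+1)/2]², then subtract the first 5 terms.
∑_{k=1}^{36} k³ = [36×37/2]² = 666² = 443556
∑_{k=1}^{5} k³ = [5×6/2]² = 15² = 225
∑_{k=6}^{36} k³ = 443556 - 225 = 443331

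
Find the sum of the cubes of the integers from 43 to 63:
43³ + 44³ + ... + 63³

Use ∑_{k=1}^{n} k³ = [n(n+1)/2]², then subtract the first 42 terms.
∑_{k=1}^{63} k³ = [63×64/2]² = 2016² = 4064256
∑_{k=1}^{42} k³ = [42×43/2]² = 903² = 815409
∑_{k=43}^{63} k³ = 4064256 - 815409 = 3248847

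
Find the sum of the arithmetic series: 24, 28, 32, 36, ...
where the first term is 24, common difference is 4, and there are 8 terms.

Sₙ = n/2 × (first + last)
Last term = a + (n-1)d = 24 + (8-1)×4 = 52
S_8 = 8/2 × (24 + 52)
S_8 = 8/2 × 76 = 304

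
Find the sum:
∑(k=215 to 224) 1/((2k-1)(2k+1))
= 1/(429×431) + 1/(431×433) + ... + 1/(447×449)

Partial fractions: 1/((2k-1)(2k+1)) = (1/2)[1/(2k-1) - 1/(2k+1)]
The series telescopes:
= (1/2)[1/429 - 1/449]
= 10/192621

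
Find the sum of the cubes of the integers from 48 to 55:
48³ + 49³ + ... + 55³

Use ∑_{k=1}^{n} k³ = [n(n+1)/2]², then subtract the first 47 terms.
∑_{k=1}^{55} k³ = [55×56/2]² = 1540² = 2371600
∑_{k=1}^{47} k³ = [47×48/2]² = 1128² = 1272384
∑_{k=48}^{55} k³ = 2371600 - 1272384 = 1099216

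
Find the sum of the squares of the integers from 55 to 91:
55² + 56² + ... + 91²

Use ∑_{k=1}^{n} k² = n(n+1)(2n+1)/6, then subtract the first 54 terms.
∑_{k=1}^{91} k² = 91×92×183/6 = 255346
∑_{k=1}^{54} k² = 54×55×109/6 = 53955
∑_{k=55}^{91} k² = 255346 - 53955 = 201391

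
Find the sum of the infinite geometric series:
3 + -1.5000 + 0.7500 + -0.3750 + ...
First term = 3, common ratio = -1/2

For |r| < 1, S = a / (1 - r)
S = 3 / (1 - (-1/2))
S = 3 / (3/2)
S = 2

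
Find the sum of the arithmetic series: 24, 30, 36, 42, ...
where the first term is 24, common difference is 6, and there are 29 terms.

Sₙ = n/2 × (first + last)
Last term = a + (n-1)d = 24 + (29-1)×6 = 192
S_29 = 29/2 × (24 + 192)
S_29 = 29/2 × 216 = 3132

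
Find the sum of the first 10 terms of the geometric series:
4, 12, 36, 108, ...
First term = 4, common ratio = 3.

Sₙ = a(1 - rⁿ) / (1 - r)
S_10 = 4(1 - 3^10) / (1 - 3)
S_10 = 4(1 - 59049) / (-2)
S_10 = 118096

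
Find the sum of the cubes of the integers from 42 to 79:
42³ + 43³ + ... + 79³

Use ∑_{k=1}^{n} k³ = [n(n+1)/2]², then subtract the first 41 terms.
∑_{k=1}^{79} k³ = [79×80/2]² = 3160² = 9985600
∑_{k=1}^{41} k³ = [41×42/2]² = 861² = 741321
∑_{k=42}^{79} k³ = 9985600 - 741321 = 9244279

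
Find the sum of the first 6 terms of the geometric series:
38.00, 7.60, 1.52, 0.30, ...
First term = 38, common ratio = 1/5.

Sₙ = a(1 - rⁿ) / (1 - r)
S_6 = 38(1 - (1/5)^6) / (1 - (1/5))
S_6 = 38(1 - (1/15625)) / (4/5)
S_6 = 148428/3125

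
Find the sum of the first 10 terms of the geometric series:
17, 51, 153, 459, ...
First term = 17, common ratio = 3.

Sₙ = a(1 - rⁿ) / (1 - r)
S_10 = 17(1 - 3^10) / (1 - 3)
S_10 = 17(1 - 59049) / (-2)
S_10 = 501908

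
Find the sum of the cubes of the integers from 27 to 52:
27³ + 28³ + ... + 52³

Use ∑_{k=1}^{n} k³ = [n(n+1)/2]², then subtract the first 26 terms.
∑_{k=1}^{52} k³ = [52×53/2]² = 1378² = 1898884
∑_{k=1}^{26} k³ = [26×27/2]² = 351² = 123201
∑_{k=27}^{52} k³ = 1898884 - 123201 = 1775683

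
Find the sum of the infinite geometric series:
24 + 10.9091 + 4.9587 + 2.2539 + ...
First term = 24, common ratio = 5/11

For |r| < 1, S = a / (1 - r)
S = 24 / (1 - (5/11))
S = 24 / (6/11)
S = 44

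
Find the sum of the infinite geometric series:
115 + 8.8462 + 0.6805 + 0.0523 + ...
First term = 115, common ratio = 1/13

For |r| < 1, S = a / (1 - r)
S = 115 / (1 - (1/13))
S = 115 / (12/13)
S = 1495/12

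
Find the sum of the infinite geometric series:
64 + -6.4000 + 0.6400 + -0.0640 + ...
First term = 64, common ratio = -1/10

For |r| < 1, S = a / (1 - r)
S = 64 / (1 - (-1/10))
S = 64 / (11/10)
S = 640/11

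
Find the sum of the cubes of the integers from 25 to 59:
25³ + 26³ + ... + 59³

Use ∑_{k=1}^{n} k³ = [n(n+1)/2]², then subtract the first 24 terms.
∑_{k=1}^{59} k³ = [59×60/2]² = 1770² = 3132900
∑_{k=1}^{24} k³ = [24×25/2]² = 300² = 90000
∑_{k=25}^{59} k³ = 3132900 - 90000 = 3042900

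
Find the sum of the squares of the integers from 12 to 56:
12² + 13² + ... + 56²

Use ∑_{k=1}^{n} k² = n(n+1)(2n+1)/6, then subtract the first 11 terms.
∑_{k=1}^{56} k² = 56×57×113/6 = 60116
∑_{k=1}^{11} k² = 11×12×23/6 = 506
∑_{k=12}^{56} k² = 60116 - 506 = 59610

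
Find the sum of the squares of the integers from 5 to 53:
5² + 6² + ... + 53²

Use ∑_{k=1}^{n} k² = n(n+1)(2n+1)/6, then subtract the first 4 terms.
∑_{k=1}^{53} k² = 53×54×107/6 = 51039
∑_{k=1}^{4} k² = 4×5×9/6 = 30
∑_{k=5}^{53} k² = 51039 - 30 = 51009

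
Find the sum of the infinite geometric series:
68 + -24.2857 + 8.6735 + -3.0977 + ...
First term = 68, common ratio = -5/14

For |r| < 1, S = a / (1 - r)
S = 68 / (1 - (-5/14))
S = 68 / (19/14)
S = 952/19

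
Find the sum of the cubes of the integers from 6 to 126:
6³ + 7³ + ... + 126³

Use ∑_{k=1}^{n} k³ = [n(n+1)/2]², then subtract the first 5 terms.
∑_{k=1}^{126} k³ = [126×127/2]² = 8001² = 64016001
∑_{k=1}^{5} k³ = [5×6/2]² = 15² = 225
∑_{k=6}^{126} k³ = 64016001 - 225 = 64015776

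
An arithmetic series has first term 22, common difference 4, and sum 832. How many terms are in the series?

Using S = n/2 × [2a + (n-1)d]
832 = n/2 × [2(22) + (n-1)(4)]
832 = n/2 × [44 + 4n - 4]
1664 = n × [40 + 4n]
4n² + (40)n - 1664 = 0
Discriminant: Δ = (40)² - 4(4)(-1664) = 1600 + 26624 = 28224
√Δ = 168
n = [-(40) + √Δ] / (2·4) = (-40 + 168) / 8 = 128 / 8 = 16
(The negative root is discarded since n must be a positive integer.)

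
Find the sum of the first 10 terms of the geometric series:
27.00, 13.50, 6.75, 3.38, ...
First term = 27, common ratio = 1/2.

Sₙ = a(1 - rⁿ) / (1 - r)
S_10 = 27(1 - (1/2)^10) / (1 - (1/2))
S_10 = 27(1 - (1/1024)) / (1/2)
S_10 = 27621/512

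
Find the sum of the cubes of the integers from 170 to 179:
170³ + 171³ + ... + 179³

Use ∑_{k=1}^{n} k³ = [n(n+1)/2]², then subtract the first 169 terms.
∑_{k=1}^{179} k³ = [179×180/2]² = 16110² = 259532100
∑_{k=1}^{169} k³ = [169×170/2]² = 14365² = 206353225
∑_{k=170}^{179} k³ = 259532100 - 206353225 = 53178875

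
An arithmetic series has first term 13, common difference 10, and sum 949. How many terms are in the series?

Using S = n/2 × [2a + (n-1)d]
949 = n/2 × [2(13) + (n-1)(10)]
949 = n/2 × [26 + 10n - 10]
1898 = n × [16 + 10n]
10n² + (16)n - 1898 = 0
Discriminant: Δ = (16)² - 4(10)(-1898) = 256 + 75920 = 76176
√Δ = 276
n = [-(16) + √Δ] / (2·10) = (-16 + 276) / 20 = 260 / 20 = 13
(The negative root is discarded since n must be a positive integer.)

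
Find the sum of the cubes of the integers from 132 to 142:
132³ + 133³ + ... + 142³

Use ∑_{k=1}^{n} k³ = [n(n+1)/2]², then subtract the first 131 terms.
∑_{k=1}^{142} k³ = [142×143/2]² = 10153² = 103083409
∑_{k=1}^{131} k³ = [131×132/2]² = 8646² = 74753316
∑_{k=132}^{142} k³ = 103083409 - 74753316 = 28330093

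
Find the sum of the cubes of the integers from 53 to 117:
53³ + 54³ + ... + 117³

Use ∑_{k=1}^{n} k³ = [n(n+1)/2]², then subtract the first 52 terms.
∑_{k=1}^{117} k³ = [117×118/2]² = 6903² = 47651409
∑_{k=1}^{52} k³ = [52×53/2]² = 1378² = 1898884
∑_{k=53}^{117} k³ = 47651409 - 1898884 = 45752525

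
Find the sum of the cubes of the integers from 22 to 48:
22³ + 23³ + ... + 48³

Use ∑_{k=1}^{n} k³ = [n(n+1)/2]², then subtract the first 21 terms.
∑_{k=1}^{48} k³ = [48×49/2]² = 1176² = 1382976
∑_{k=1}^{21} k³ = [21×22/2]² = 231² = 53361
∑_{k=22}^{48} k³ = 1382976 - 53361 = 1329615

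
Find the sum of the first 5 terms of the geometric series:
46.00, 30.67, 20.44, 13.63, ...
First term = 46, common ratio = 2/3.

Sₙ = a(1 - rⁿ) / (1 - r)
S_5 = 46(1 - (2/3)^5) / (1 - (2/3))
S_5 = 46(1 - (32/243)) / (1/3)
S_5 = 9706/81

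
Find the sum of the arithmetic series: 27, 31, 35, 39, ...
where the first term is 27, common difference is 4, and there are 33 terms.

Sₙ = n/2 × (first + last)
Last term = a + (n-1)d = 27 + (33-1)×4 = 155
S_33 = 33/2 × (27 + 155)
S_33 = 33/2 × 182 = 3003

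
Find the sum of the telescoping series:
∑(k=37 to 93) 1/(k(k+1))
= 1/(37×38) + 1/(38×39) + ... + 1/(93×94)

Partial fractions: 1/(k(k+1)) = 1/k - 1/(k+1)
The series telescopes:
= (1/37 - 1/38) + (1/38 - 1/39) + ... + (1/93 - 1/94)
= 1/37 - 1/94
= 57/3478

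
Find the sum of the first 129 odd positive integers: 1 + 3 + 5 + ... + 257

Sum of first n odd numbers = n²
= 129²
= 16641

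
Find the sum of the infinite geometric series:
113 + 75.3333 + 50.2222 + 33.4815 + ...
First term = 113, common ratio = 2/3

For |r| < 1, S = a / (1 - r)
S = 113 / (1 - (2/3))
S = 113 / (1/3)
S = 339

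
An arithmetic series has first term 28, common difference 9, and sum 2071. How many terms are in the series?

Using S = n/2 × [2a + (n-1)d]
2071 = n/2 × [2(28) + (n-1)(9)]
2071 = n/2 × [56 + 9n - 9]
4142 = n × [47 + 9n]
9n² + (47)n - 4142 = 0
Discriminant: Δ = (47)² - 4(9)(-4142) = 2209 + 149112 = 151321
√Δ = 389
n = [-(47) + √Δ] / (2·9) = (-47 + 389) / 18 = 342 / 18 = 19
(The negative root is discarded since n must be a positive integer.)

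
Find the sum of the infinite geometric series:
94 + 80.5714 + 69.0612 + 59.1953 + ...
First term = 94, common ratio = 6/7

For |r| < 1, S = a / (1 - r)
S = 94 / (1 - (6/7))
S = 94 / (1/7)
S = 658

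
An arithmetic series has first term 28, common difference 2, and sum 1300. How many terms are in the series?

Using S = n/2 × [2a + (n-1)d]
1300 = n/2 × [2(28) + (n-1)(2)]
1300 = n/2 × [56 + 2n - 2]
2600 = n × [54 + 2n]
2n² + (54)n - 2600 = 0
Discriminant: Δ = (54)² - 4(2)(-2600) = 2916 + 20800 = 23716
√Δ = 154
n = [-(54) + √Δ] / (2·2) = (-54 + 154) / 4 = 100 / 4 = 25
(The negative root is discarded since n must be a positive integer.)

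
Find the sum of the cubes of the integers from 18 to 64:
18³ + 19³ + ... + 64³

Use ∑_{k=1}^{n} k³ = [n(n+1)/2]², then subtract the first 17 terms.
∑_{k=1}^{64} k³ = [64×65/2]² = 2080² = 4326400
∑_{k=1}^{17} k³ = [17×18/2]² = 153² = 23409
∑_{k=18}^{64} k³ = 4326400 - 23409 = 4302991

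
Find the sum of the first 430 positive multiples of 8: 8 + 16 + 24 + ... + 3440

Factor out 8: = 8(1 + 2 + ... + 430) = 8 × n(n+1)/2
= 8 × 430×431/2
= 8 × 92665
= 741320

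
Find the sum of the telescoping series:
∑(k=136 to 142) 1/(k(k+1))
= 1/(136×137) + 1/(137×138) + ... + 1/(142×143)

Partial fractions: 1/(k(k+1)) = 1/k - 1/(k+1)
The series telescopes:
= (1/136 - 1/137) + (1/137 - 1/138) + ... + (1/142 - 1/143)
= 1/136 - 1/143
= 7/19448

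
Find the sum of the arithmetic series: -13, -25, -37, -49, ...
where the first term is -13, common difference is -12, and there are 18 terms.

Sₙ = n/2 × (first + last)
Last term = a + (n-1)d = -13 + (18-1)×(-12) = -217
S_18 = 18/2 × (-13 + (-217))
S_18 = 18/2 × (-230) = -2070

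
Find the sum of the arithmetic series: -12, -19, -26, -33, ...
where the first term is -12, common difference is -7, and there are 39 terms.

Sₙ = n/2 × (first + last)
Last term = a + (n-1)d = -12 + (39-1)×(-7) = -278
S_39 = 39/2 × (-12 + (-278))
S_39 = 39/2 × (-290) = -5655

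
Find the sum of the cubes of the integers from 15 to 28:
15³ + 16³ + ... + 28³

Use ∑_{k=1}^{n} k³ = [n(n+1)/2]², then subtract the first 14 terms.
∑_{k=1}^{28} k³ = [28×29/2]² = 406² = 164836
∑_{k=1}^{14} k³ = [14×15/2]² = 105² = 11025
∑_{k=15}^{28} k³ = 164836 - 11025 = 153811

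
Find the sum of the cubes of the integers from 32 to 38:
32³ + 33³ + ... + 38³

Use ∑_{k=1}^{n} k³ = [n(n+1)/2]², then subtract the first 31 terms.
∑_{k=1}^{38} k³ = [38×39/2]² = 741² = 549081
∑_{k=1}^{31} k³ = [31×32/2]² = 496² = 246016
∑_{k=32}^{38} k³ = 549081 - 246016 = 303065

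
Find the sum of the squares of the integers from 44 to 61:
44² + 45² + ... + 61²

Use ∑_{k=1}^{n} k² = n(n+1)(2n+1)/6, then subtract the first 43 terms.
∑_{k=1}^{61} k² = 61×62×123/6 = 77531
∑_{k=1}^{43} k² = 43×44×87/6 = 27434
∑_{k=44}^{61} k² = 77531 - 27434 = 50097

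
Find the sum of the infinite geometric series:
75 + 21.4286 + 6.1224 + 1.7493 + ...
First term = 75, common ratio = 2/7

For |r| < 1, S = a / (1 - r)
S = 75 / (1 - (2/7))
S = 75 / (5/7)
S = 105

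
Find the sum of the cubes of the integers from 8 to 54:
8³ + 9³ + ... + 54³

Use ∑_{k=1}^{n} k³ = [n(n+1)/2]², then subtract the first 7 terms.
∑_{k=1}^{54} k³ = [54×55/2]² = 1485² = 2205225
∑_{k=1}^{7} k³ = [7×8/2]² = 28² = 784
∑_{k=8}^{54} k³ = 2205225 - 784 = 2204441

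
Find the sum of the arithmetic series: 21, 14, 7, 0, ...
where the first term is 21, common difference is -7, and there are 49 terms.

Sₙ = n/2 × (first + last)
Last term = a + (n-1)d = 21 + (49-1)×(-7) = -315
S_49 = 49/2 × (21 + (-315))
S_49 = 49/2 × (-294) = -7203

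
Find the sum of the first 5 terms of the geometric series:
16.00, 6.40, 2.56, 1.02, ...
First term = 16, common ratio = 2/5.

Sₙ = a(1 - rⁿ) / (1 - r)
S_5 = 16(1 - (2/5)^5) / (1 - (2/5))
S_5 = 16(1 - (32/3125)) / (3/5)
S_5 = 16496/625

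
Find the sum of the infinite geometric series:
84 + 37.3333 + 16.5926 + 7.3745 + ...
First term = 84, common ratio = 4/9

For |r| < 1, S = a / (1 - r)
S = 84 / (1 - (4/9))
S = 84 / (5/9)
S = 756/5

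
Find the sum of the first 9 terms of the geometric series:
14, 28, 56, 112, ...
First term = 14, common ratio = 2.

Sₙ = a(1 - rⁿ) / (1 - r)
S_9 = 14(1 - 2^9) / (1 - 2)
S_9 = 14(1 - 512) / (-1)
S_9 = 7154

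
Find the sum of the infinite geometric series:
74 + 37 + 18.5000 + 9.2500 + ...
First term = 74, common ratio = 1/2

For |r| < 1, S = a / (1 - r)
S = 74 / (1 - (1/2))
S = 74 / (1/2)
S = 148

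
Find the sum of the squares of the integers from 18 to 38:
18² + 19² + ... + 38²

Use ∑_{k=1}^{n} k² = n(n+1)(2n+1)/6, then subtract the first 17 terms.
∑_{k=1}^{38} k² = 38×39×77/6 = 19019
∑_{k=1}^{17} k² = 17×18×35/6 = 1785
∑_{k=18}^{38} k² = 19019 - 1785 = 17234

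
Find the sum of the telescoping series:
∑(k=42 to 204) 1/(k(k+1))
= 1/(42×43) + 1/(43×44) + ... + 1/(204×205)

Partial fractions: 1/(k(k+1)) = 1/k - 1/(k+1)
The series telescopes:
= (1/42 - 1/43) + (1/43 - 1/44) + ... + (1/204 - 1/205)
= 1/42 - 1/205
= 163/8610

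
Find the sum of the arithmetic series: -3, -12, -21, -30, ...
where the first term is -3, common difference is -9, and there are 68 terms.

Sₙ = n/2 × (first + last)
Last term = a + (n-1)d = -3 + (68-1)×(-9) = -606
S_68 = 68/2 × (-3 + (-606))
S_68 = 68/2 × (-609) = -20706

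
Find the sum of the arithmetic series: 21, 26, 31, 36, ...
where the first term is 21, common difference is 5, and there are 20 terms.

Sₙ = n/2 × (first + last)
Last term = a + (n-1)d = 21 + (20-1)×5 = 116
S_20 = 20/2 × (21 + 116)
S_20 = 20/2 × 137 = 1370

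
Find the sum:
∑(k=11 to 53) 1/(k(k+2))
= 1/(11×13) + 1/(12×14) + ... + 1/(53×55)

Partial fractions: 1/(k(k+2)) = (1/2)[1/k - 1/(k+2)]
Telescoping leaves the first two and last two terms:
= (1/2)[1/11 + 1/12 - 1/54 - 1/55]
= 817/11880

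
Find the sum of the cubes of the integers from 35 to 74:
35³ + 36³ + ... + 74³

Use ∑_{k=1}^{n} k³ = [n(n+1)/2]², then subtract the first 34 terms.
∑_{k=1}^{74} k³ = [74×75/2]² = 2775² = 7700625
∑_{k=1}^{34} k³ = [34×35/2]² = 595² = 354025
∑_{k=35}^{74} k³ = 7700625 - 354025 = 7346600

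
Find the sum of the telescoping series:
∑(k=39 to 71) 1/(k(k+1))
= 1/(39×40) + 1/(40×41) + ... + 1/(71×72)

Partial fractions: 1/(k(k+1)) = 1/k - 1/(k+1)
The series telescopes:
= (1/39 - 1/40) + (1/40 - 1/41) + ... + (1/71 - 1/72)
= 1/39 - 1/72
= 11/936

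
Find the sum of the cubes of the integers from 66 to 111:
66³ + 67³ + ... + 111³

Use ∑_{k=1}^{n} k³ = [n(n+1)/2]², then subtract the first 65 terms.
∑_{k=1}^{111} k³ = [111×112/2]² = 6216² = 38638656
∑_{k=1}^{65} k³ = [65×66/2]² = 2145² = 4601025
∑_{k=66}^{111} k³ = 38638656 - 4601025 = 34037631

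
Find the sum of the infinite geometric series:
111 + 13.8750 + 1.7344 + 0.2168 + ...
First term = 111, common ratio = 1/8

For |r| < 1, S = a / (1 - r)
S = 111 / (1 - (1/8))
S = 111 / (7/8)
S = 888/7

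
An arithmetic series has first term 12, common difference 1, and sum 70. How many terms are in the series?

Using S = n/2 × [2a + (n-1)d]
70 = n/2 × [2(12) + (n-1)(1)]
70 = n/2 × [24 + 1n - 1]
140 = n × [23 + 1n]
1n² + (23)n - 140 = 0
Discriminant: Δ = (23)² - 4(1)(-140) = 529 + 560 = 1089
√Δ = 33
n = [-(23) + √Δ] / (2·1) = (-23 + 33) / 2 = 10 / 2 = 5
(The negative root is discarded since n must be a positive integer.)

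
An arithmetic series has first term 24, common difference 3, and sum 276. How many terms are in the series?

Using S = n/2 × [2a + (n-1)d]
276 = n/2 × [2(24) + (n-1)(3)]
276 = n/2 × [48 + 3n - 3]
552 = n × [45 + 3n]
3n² + (45)n - 552 = 0
Discriminant: Δ = (45)² - 4(3)(-552) = 2025 + 6624 = 8649
√Δ = 93
n = [-(45) + √Δ] / (2·3) = (-45 + 93) / 6 = 48 / 6 = 8
(The negative root is discarded since n must be a positive integer.)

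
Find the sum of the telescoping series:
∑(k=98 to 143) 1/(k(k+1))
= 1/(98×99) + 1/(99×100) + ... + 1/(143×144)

Partial fractions: 1/(k(k+1)) = 1/k - 1/(k+1)
The series telescopes:
= (1/98 - 1/99) + (1/99 - 1/100) + ... + (1/143 - 1/144)
= 1/98 - 1/144
= 23/7056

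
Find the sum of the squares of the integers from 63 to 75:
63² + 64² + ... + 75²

Use ∑_{k=1}^{n} k² = n(n+1)(2n+1)/6, then subtract the first 62 terms.
∑_{k=1}^{75} k² = 75×76×151/6 = 143450
∑_{k=1}^{62} k² = 62×63×125/6 = 81375
∑_{k=63}^{75} k² = 143450 - 81375 = 62075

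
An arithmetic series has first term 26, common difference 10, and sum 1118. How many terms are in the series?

Using S = n/2 × [2a + (n-1)d]
1118 = n/2 × [2(26) + (n-1)(10)]
1118 = n/2 × [52 + 10n - 10]
2236 = n × [42 + 10n]
10n² + (42)n - 2236 = 0
Discriminant: Δ = (42)² - 4(10)(-2236) = 1764 + 89440 = 91204
√Δ = 302
n = [-(42) + √Δ] / (2·10) = (-42 + 302) / 20 = 260 / 20 = 13
(The negative root is discarded since n must be a positive integer.)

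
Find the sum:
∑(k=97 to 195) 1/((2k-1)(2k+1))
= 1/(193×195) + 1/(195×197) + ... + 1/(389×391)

Partial fractions: 1/((2k-1)(2k+1)) = (1/2)[1/(2k-1) - 1/(2k+1)]
The series telescopes:
= (1/2)[1/193 - 1/391]
= 99/75463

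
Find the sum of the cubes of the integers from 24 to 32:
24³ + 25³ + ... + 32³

Use ∑_{k=1}^{n} k³ = [n(n+1)/2]², then subtract the first 23 terms.
∑_{k=1}^{32} k³ = [32×33/2]² = 528² = 278784
∑_{k=1}^{23} k³ = [23×24/2]² = 276² = 76176
∑_{k=24}^{32} k³ = 278784 - 76176 = 202608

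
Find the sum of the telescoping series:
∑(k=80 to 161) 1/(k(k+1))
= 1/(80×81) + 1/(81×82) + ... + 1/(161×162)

Partial fractions: 1/(k(k+1)) = 1/k - 1/(k+1)
The series telescopes:
= (1/80 - 1/81) + (1/81 - 1/82) + ... + (1/161 - 1/162)
= 1/80 - 1/162
= 41/6480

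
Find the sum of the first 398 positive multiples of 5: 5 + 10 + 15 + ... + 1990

Factor out 5: = 5(1 + 2 + ... + 398) = 5 × n(n+1)/2
= 5 × 398×399/2
= 5 × 79401
= 397005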